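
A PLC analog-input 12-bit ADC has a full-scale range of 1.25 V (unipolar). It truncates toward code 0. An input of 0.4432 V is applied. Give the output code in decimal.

code 1452

With 4096 levels over 1.25 V, one step is 305.18 µV.
(0.4432 − 0) / 0.000305176 = 1452.278 LSBs.
⌊·⌋(1452.278) = 1452.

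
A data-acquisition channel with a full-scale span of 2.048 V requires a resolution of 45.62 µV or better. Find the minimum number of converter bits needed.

16 bits

Number of steps required ≥ 2.048 V / 45.62 µV = 44892.59.
Need 2^N ≥ 44892.59; 2^15 = 32768, 2^16 = 65536.
Minimum N = 16.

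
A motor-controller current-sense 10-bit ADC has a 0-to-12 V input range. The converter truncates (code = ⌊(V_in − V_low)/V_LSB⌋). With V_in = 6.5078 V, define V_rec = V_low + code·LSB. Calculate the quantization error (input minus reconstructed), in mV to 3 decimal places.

3.894 mV

LSB = 12/2^10 = 11.719 mV.
(6.5078 − 0)/0.0117188 = 555.3323; ⌊·⌋ gives code 555.
Code 555 maps back to 0 + 555×0.0117188 V = 6.5039062 V.
Difference: 0.00389375 V → 3.894 mV.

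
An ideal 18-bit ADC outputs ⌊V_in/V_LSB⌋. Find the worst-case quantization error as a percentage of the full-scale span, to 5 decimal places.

0.00038 %

Truncating → worst-case error = 1 LSB = V_FS/2^18, so 100/262144 = 0.00038147 % of full scale.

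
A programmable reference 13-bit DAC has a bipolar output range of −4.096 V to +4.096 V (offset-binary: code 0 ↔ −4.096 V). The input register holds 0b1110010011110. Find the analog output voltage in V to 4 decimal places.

LSB = 8.192 V / 2^13 = 1.000 mV.
Code 0b1110010011110 = 7326 decimal.
V_out = (−4.096) + 7326 × 0.001 V = 3.23 V.

3.2300 V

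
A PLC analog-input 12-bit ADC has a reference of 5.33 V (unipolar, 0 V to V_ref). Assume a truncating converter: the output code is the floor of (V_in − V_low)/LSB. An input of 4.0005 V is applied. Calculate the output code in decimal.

Full-scale span = 5.33 V; LSB = 5.33/2^12 = 1.301 mV.
(4.0005 − 0) / 0.00130127 = 3074.305 LSBs.
So the output code is 3074.

code 3074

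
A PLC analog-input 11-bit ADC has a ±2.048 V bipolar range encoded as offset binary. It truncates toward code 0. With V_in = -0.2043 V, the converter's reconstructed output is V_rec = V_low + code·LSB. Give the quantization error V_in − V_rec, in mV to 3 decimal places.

1.700 mV

Step size: 4.096 V ÷ 2^11 = 2.000 mV.
(V_in − V_low)/LSB = (-0.2043 − (−2.048))/0.002 = 921.8500 → code 921 (floor).
V_rec = (−2.048) + 921·0.002 = -0.206 V.
Difference: 0.0017 V → 1.700 mV.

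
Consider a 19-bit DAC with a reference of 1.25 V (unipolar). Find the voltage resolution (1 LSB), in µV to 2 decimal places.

2.38 µV

Full-scale span = 1.25 V.
LSB = 1.25 / 2^19 = 1.25 / 524288 = 2.38419e-06 V = 2.38 µV.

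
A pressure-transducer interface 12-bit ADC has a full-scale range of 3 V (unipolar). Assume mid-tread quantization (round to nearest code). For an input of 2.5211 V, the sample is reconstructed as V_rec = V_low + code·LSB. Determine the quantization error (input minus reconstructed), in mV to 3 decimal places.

0.104 mV

LSB = 3/2^12 = 0.732 mV.
(2.5211 − 0)/0.000732422 = 3442.1419; round gives code 3442.
V_rec = 0 + 3442·0.000732422 = 2.5209961 V.
Error = 2.5211 − 2.5209961 = 0.000103906 V = 0.104 mV.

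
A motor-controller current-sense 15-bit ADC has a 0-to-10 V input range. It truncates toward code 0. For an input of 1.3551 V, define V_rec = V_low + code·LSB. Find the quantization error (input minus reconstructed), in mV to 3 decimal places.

LSB = 10/2^15 = 305.18 µV.
Scaled input = 4440.3917 LSBs, so code = 4440.
Reconstructed: 1.3549805 V.
Error = 1.3551 − 1.3549805 = 0.000119531 V = 0.120 mV.

0.120 mV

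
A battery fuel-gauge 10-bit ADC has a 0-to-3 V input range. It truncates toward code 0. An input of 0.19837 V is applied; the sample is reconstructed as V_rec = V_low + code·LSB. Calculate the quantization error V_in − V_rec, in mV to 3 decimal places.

2.081 mV

Step size: 3 V ÷ 2^10 = 2.930 mV.
(V_in − V_low)/LSB = (0.19837 − 0)/0.00292969 = 67.7103 → code 67 (floor).
Code 67 maps back to 0 + 67×0.00292969 V = 0.19628906 V.
V_in − V_rec = 0.00208094 V = 2.081 mV.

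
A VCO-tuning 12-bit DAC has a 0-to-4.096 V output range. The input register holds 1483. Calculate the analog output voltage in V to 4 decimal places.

1.4830 V

LSB = 4.096 V / 2^12 = 1.000 mV.
V_out = 0 + 1483 × 0.001 V = 1.483 V.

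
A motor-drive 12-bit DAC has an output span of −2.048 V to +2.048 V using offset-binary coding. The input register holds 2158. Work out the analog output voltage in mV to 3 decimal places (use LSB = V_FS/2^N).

LSB = 4.096 V / 2^12 = 1.000 mV.
V_out = (−2.048) + 2158 × 0.001 V = 0.11 V.
= 110.000 mV.

110.000 mV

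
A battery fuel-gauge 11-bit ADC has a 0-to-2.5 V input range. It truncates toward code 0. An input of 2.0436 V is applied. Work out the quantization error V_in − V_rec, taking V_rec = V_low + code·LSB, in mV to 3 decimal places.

0.143 mV

Step size: 2.5 V ÷ 2^11 = 1.221 mV.
(V_in − V_low)/LSB = (2.0436 − 0)/0.0012207 = 1674.1171 → code 1674 (floor).
Code 1674 maps back to 0 + 1674×0.0012207 V = 2.043457 V.
V_in − V_rec = 0.000142969 V = 0.143 mV.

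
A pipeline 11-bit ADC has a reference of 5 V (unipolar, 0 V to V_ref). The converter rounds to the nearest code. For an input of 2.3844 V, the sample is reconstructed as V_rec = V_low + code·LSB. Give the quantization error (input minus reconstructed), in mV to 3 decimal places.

-0.854 mV

One LSB is 5 V / 2048 = 2.441 mV.
(V_in − V_low)/LSB = (2.3844 − 0)/0.00244141 = 976.6502 → code 977 (round).
Reconstructed: 2.3852539 V.
Difference: -0.000853906 V → -0.854 mV.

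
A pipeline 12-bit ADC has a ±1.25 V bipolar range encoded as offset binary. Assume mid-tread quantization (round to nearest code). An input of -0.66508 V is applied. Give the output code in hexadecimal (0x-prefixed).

code 0x3BE (decimal 958)

LSB = 2.5 V / 4096 = 0.610 mV.
(-0.66508 − (−1.25)) / 0.000610352 = 958.333 LSBs.
So the output code is 958.
In hexadecimal (0x-prefixed): 0x3BE.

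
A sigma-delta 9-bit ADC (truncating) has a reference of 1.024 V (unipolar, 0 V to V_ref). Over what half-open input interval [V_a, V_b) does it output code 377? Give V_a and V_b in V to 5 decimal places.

[0.75400 V, 0.75600 V)

LSB = 1.024/2^9 = 2.000 mV.
V_a = V_low + 377·LSB = 0.754 V; V_b = V_low + 378·LSB = 0.756 V.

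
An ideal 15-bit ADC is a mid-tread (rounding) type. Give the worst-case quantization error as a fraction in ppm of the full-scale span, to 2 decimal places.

15.26 ppm

Rounding → worst-case error = ½ LSB = V_FS/2^16, so 1e+06/65536 = 15.2588 ppm of full scale.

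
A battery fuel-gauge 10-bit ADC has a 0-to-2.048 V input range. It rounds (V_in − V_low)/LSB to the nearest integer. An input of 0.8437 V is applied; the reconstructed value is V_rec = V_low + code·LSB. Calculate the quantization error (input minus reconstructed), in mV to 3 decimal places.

LSB = 2.048/2^10 = 2.000 mV.
(0.8437 − 0)/0.002 = 421.8500; round gives code 422.
Reconstructed: 0.844 V.
Difference: -0.0003 V → -0.300 mV.

-0.300 mV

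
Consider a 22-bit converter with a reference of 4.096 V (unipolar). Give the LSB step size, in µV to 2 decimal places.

Full-scale span = 4.096 V.
LSB = 4.096 / 2^22 = 4.096 / 4194304 = 9.76563e-07 V = 0.98 µV.

0.98 µV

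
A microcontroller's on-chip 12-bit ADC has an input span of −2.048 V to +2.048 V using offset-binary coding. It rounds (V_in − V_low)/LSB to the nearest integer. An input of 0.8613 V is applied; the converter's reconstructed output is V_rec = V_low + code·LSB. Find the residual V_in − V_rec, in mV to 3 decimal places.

Step size: 4.096 V ÷ 2^12 = 1.000 mV.
(0.8613 − (−2.048))/0.001 = 2909.3000; round gives code 2909.
V_rec = (−2.048) + 2909·0.001 = 0.861 V.
Difference: 0.0003 V → 0.300 mV.

0.300 mV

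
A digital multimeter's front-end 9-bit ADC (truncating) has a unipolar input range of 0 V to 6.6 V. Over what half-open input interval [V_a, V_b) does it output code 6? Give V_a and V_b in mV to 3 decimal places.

LSB = 6.6/2^9 = 12.891 mV.
V_a = V_low + 6·LSB = 0.0773438 V; V_b = V_low + 7·LSB = 0.0902344 V.

[77.344 mV, 90.234 mV)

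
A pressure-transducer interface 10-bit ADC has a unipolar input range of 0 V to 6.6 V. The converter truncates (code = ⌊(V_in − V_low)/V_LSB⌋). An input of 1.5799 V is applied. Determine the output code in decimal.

LSB = 6.6 V / 1024 = 6.445 mV.
(V_in − V_low)/LSB = (1.5799 − 0) / 0.00644531 = 245.124.
Floor → code 245.

code 245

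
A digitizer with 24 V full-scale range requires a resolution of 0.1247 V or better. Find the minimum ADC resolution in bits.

Number of steps required ≥ 24 V / 0.1247 V = 192.46.
Need 2^N ≥ 192.46; 2^7 = 128, 2^8 = 256.
Minimum N = 8.

8 bits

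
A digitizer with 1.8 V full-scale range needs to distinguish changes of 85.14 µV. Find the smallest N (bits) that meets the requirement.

15 bits

Number of steps required ≥ 1.8 V / 85.14 µV = 21141.65.
Need 2^N ≥ 21141.65; 2^14 = 16384, 2^15 = 32768.
Minimum N = 15.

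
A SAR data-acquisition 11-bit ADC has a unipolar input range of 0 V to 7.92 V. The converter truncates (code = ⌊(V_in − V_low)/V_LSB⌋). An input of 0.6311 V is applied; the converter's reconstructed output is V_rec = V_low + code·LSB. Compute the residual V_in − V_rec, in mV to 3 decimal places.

0.748 mV

One LSB is 7.92 V / 2048 = 3.867 mV.
(V_in − V_low)/LSB = (0.6311 − 0)/0.00386719 = 163.1935 → code 163 (floor).
Code 163 maps back to 0 + 163×0.00386719 V = 0.63035156 V.
V_in − V_rec = 0.000748437 V = 0.748 mV.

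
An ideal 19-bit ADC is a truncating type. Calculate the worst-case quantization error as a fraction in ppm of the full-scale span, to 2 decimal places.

Truncating → worst-case error = 1 LSB = V_FS/2^19, so 1e+06/524288 = 1.90735 ppm of full scale.

1.91 ppm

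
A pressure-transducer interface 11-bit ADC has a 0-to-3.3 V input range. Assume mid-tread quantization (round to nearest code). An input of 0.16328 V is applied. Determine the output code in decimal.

Full-scale span = 3.3 V; LSB = 3.3/2^11 = 1.611 mV.
(V_in − V_low)/LSB = (0.16328 − 0) / 0.00161133 = 101.333.
Round → code 101.

code 101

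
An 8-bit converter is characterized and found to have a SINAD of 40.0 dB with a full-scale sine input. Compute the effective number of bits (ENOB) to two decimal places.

ENOB = (SINAD − 1.76) / 6.02 = (40.0 − 1.76)/6.02 = 6.352.

6.35 bits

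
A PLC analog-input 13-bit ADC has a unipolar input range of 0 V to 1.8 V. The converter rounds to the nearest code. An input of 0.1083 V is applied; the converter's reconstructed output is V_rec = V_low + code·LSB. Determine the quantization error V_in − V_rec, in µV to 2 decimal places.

-25.20 µV

One LSB is 1.8 V / 8192 = 219.73 µV.
(V_in − V_low)/LSB = (0.1083 − 0)/0.000219727 = 492.8853 → code 493 (round).
V_rec = 0 + 493·0.000219727 = 0.1083252 V.
Error = 0.1083 − 0.1083252 = -2.51953e-05 V = -25.20 µV.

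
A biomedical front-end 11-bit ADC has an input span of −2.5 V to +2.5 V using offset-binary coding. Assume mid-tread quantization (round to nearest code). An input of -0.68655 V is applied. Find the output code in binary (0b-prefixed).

code 0b1011100111 (decimal 743)

LSB = 5 V / 2048 = 2.441 mV.
(-0.68655 − (−2.5)) / 0.00244141 = 742.789 LSBs.
Round → code 743.
In binary (0b-prefixed): 0b1011100111.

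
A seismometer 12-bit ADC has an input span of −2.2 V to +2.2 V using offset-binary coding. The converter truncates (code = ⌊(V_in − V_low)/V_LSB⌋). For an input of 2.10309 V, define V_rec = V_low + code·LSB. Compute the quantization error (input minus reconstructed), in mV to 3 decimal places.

0.844 mV

One LSB is 4.4 V / 4096 = 1.074 mV.
Scaled input = 4005.7856 LSBs, so code = 4005.
Code 4005 maps back to (−2.2) + 4005×0.00107422 V = 2.1022461 V.
Error = 2.10309 − 2.1022461 = 0.000843906 V = 0.844 mV.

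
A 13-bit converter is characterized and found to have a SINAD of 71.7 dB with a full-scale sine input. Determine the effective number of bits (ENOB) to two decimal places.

11.62 bits

ENOB = (SINAD − 1.76) / 6.02 = (71.7 − 1.76)/6.02 = 11.618.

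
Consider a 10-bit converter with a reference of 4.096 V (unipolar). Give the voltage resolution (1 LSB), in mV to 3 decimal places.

4.000 mV

Full-scale span = 4.096 V.
LSB = 4.096 / 2^10 = 4.096 / 1024 = 0.004 V = 4.000 mV.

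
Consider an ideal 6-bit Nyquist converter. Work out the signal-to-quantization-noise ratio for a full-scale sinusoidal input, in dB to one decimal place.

37.9 dB

SNR ≈ 6.02·N + 1.76 dB = 6.02·6 + 1.76 = 37.88 dB.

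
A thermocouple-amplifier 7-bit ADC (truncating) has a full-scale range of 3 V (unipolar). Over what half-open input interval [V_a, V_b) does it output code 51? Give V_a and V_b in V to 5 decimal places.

[1.19531 V, 1.21875 V)

LSB = 3/2^7 = 23.438 mV.
V_a = V_low + 51·LSB = 1.19531 V; V_b = V_low + 52·LSB = 1.21875 V.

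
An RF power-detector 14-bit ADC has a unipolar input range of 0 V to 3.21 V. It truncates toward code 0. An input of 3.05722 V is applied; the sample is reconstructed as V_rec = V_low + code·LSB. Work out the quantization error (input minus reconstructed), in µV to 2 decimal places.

39.82 µV

LSB = 3.21/2^14 = 195.92 µV.
(3.05722 − 0)/0.000195923 = 15604.2033; ⌊·⌋ gives code 15604.
V_rec = 0 + 15604·0.000195923 = 3.0571802 V.
Error = 3.05722 − 3.0571802 = 3.98242e-05 V = 39.82 µV.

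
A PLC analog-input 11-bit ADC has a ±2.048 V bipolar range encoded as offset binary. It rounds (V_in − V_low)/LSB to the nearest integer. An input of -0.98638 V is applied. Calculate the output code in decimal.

LSB = 4.096 V / 2048 = 2.000 mV.
(V_in − V_low)/LSB = (-0.98638 − (−2.048)) / 0.002 = 530.810.
Round → code 531.

code 531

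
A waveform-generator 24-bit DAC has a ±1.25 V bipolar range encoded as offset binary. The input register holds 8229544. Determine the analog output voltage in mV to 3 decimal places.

LSB = 2.5 V / 2^24 = 0.15 µV.
V_out = (−1.25) + 8229544 × 1.49012e-07 V = -0.0237024 V.
= -23.702 mV.

-23.702 mV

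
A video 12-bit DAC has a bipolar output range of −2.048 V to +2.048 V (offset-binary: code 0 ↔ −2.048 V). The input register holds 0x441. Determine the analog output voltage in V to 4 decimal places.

LSB = 4.096 V / 2^12 = 1.000 mV.
Code 0x441 = 1089 decimal.
V_out = (−2.048) + 1089 × 0.001 V = -0.959 V.

-0.9590 V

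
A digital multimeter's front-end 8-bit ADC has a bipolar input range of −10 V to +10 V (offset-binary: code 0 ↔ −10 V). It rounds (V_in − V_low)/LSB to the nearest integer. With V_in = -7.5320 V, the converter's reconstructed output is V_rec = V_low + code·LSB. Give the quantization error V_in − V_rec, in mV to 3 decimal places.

-32.000 mV

One LSB is 20 V / 256 = 78.125 mV.
(-7.5320 − (−10))/0.078125 = 31.5904; round gives code 32.
V_rec = (−10) + 32·0.078125 = -7.5 V.
Error = -7.5320 − (−7.5) = -0.032 V = -32.000 mV.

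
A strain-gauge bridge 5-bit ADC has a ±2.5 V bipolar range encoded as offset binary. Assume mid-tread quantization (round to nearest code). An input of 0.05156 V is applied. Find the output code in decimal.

Full-scale span = 5 V; LSB = 5/2^5 = 156.250 mV.
Input sits at 16.330 steps above V_low.
Round → code 16.

code 16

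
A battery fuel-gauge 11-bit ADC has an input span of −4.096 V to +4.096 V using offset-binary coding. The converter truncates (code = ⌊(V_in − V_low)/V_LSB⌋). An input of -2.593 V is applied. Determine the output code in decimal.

LSB = 8.192 V / 2048 = 4.000 mV.
(V_in − V_low)/LSB = (-2.593 − (−4.096)) / 0.004 = 375.750.
Floor → code 375.

code 375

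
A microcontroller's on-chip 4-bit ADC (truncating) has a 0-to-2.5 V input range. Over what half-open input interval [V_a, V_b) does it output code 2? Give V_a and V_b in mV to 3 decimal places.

LSB = 2.5/2^4 = 156.250 mV.
V_a = V_low + 2·LSB = 0.3125 V; V_b = V_low + 3·LSB = 0.46875 V.

[312.500 mV, 468.750 mV)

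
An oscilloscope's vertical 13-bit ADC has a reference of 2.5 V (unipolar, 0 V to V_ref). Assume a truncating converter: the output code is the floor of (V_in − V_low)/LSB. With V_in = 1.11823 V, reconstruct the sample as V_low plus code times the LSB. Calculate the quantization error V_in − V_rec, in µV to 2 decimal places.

LSB = 2.5/2^13 = 305.18 µV.
(V_in − V_low)/LSB = (1.11823 − 0)/0.000305176 = 3664.2161 → code 3664 (floor).
Code 3664 maps back to 0 + 3664×0.000305176 V = 1.1181641 V.
V_in − V_rec = 6.59375e-05 V = 65.94 µV.

65.94 µV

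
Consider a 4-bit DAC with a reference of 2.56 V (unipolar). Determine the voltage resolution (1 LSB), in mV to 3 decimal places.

Full-scale span = 2.56 V.
LSB = 2.56 / 2^4 = 2.56 / 16 = 0.16 V = 160.000 mV.

160.000 mV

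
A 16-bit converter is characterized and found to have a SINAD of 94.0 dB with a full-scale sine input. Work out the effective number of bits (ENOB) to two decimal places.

15.32 bits

ENOB = (SINAD − 1.76) / 6.02 = (94.0 − 1.76)/6.02 = 15.322.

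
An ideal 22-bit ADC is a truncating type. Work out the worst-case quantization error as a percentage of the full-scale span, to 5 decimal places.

0.00002 %

Truncating → worst-case error = 1 LSB = V_FS/2^22, so 100/4194304 = 2.38419e-05 % of full scale.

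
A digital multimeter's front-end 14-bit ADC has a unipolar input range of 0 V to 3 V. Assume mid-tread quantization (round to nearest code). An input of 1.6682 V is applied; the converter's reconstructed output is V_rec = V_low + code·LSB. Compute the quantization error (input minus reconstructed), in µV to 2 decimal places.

Step size: 3 V ÷ 2^14 = 183.11 µV.
(V_in − V_low)/LSB = (1.6682 − 0)/0.000183105 = 9110.5963 → code 9111 (round).
Code 9111 maps back to 0 + 9111×0.000183105 V = 1.6682739 V.
Error = 1.6682 − 1.6682739 = -7.39258e-05 V = -73.93 µV.

-73.93 µV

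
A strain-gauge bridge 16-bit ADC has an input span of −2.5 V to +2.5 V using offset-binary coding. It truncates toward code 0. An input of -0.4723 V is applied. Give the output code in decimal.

code 26577

Full-scale span = 5 V; LSB = 5/2^16 = 76.29 µV.
Input sits at 26577.469 steps above V_low.
Floor → code 26577.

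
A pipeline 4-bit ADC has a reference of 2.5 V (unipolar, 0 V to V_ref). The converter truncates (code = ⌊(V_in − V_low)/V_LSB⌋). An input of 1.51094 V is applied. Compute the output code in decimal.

code 9

Full-scale span = 2.5 V; LSB = 2.5/2^4 = 156.250 mV.
(1.51094 − 0) / 0.15625 = 9.670 LSBs.
Floor → code 9.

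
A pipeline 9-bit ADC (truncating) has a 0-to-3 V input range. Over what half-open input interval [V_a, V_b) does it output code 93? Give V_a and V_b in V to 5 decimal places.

[0.54492 V, 0.55078 V)

LSB = 3/2^9 = 5.859 mV.
V_a = V_low + 93·LSB = 0.544922 V; V_b = V_low + 94·LSB = 0.550781 V.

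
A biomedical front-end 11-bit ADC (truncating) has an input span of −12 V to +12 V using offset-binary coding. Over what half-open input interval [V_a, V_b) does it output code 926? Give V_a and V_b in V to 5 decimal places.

LSB = 24/2^11 = 11.719 mV.
V_a = V_low + 926·LSB = -1.14844 V; V_b = V_low + 927·LSB = -1.13672 V.

[-1.14844 V, -1.13672 V)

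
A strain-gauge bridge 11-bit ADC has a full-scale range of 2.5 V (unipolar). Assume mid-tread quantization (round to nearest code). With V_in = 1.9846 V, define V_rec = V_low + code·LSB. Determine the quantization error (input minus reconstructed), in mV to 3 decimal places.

One LSB is 2.5 V / 2048 = 1.221 mV.
(V_in − V_low)/LSB = (1.9846 − 0)/0.0012207 = 1625.7843 → code 1626 (round).
Reconstructed: 1.9848633 V.
V_in − V_rec = -0.000263281 V = -0.263 mV.

-0.263 mV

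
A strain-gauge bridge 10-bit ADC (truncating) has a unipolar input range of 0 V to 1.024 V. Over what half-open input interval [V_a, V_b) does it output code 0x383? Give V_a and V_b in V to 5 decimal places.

[0.89900 V, 0.90000 V)

LSB = 1.024/2^10 = 1.000 mV.
Code 0x383 = 899 decimal.
V_a = V_low + 899·LSB = 0.899 V; V_b = V_low + 900·LSB = 0.9 V.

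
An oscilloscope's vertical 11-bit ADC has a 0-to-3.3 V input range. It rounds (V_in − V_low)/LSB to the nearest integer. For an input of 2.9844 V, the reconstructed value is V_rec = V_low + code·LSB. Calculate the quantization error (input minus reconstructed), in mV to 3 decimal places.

One LSB is 3.3 V / 2048 = 1.611 mV.
(V_in − V_low)/LSB = (2.9844 − 0)/0.00161133 = 1852.1367 → code 1852 (round).
Reconstructed: 2.9841797 V.
Error = 2.9844 − 2.9841797 = 0.000220312 V = 0.220 mV.

0.220 mV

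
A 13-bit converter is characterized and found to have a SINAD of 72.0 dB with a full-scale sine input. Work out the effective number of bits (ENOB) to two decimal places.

ENOB = (SINAD − 1.76) / 6.02 = (72.0 − 1.76)/6.02 = 11.668.

11.67 bits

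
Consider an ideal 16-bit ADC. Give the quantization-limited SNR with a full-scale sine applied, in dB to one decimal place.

98.1 dB

SNR ≈ 6.02·N + 1.76 dB = 6.02·16 + 1.76 = 98.08 dB.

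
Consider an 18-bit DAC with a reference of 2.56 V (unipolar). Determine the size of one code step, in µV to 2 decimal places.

Full-scale span = 2.56 V.
LSB = 2.56 / 2^18 = 2.56 / 262144 = 9.76563e-06 V = 9.77 µV.

9.77 µV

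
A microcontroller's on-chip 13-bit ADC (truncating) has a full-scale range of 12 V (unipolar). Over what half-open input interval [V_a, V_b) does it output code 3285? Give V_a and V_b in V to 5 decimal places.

LSB = 12/2^13 = 1.465 mV.
V_a = V_low + 3285·LSB = 4.81201 V; V_b = V_low + 3286·LSB = 4.81348 V.

[4.81201 V, 4.81348 V)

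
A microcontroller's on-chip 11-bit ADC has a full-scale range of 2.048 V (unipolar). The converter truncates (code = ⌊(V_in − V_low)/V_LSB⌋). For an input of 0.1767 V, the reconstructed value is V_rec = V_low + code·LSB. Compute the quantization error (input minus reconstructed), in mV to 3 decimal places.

One LSB is 2.048 V / 2048 = 1.000 mV.
(V_in − V_low)/LSB = (0.1767 − 0)/0.001 = 176.7000 → code 176 (floor).
Code 176 maps back to 0 + 176×0.001 V = 0.176 V.
V_in − V_rec = 0.0007 V = 0.700 mV.

0.700 mV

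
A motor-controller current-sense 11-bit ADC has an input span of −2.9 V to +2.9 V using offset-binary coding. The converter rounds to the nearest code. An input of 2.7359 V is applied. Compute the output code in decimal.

Full-scale span = 5.8 V; LSB = 5.8/2^11 = 2.832 mV.
(2.7359 − (−2.9)) / 0.00283203 = 1990.056 LSBs.
So the output code is 1990.

code 1990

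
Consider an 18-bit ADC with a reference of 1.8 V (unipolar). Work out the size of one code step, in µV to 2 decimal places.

Full-scale span = 1.8 V.
LSB = 1.8 / 2^18 = 1.8 / 262144 = 6.86646e-06 V = 6.87 µV.

6.87 µV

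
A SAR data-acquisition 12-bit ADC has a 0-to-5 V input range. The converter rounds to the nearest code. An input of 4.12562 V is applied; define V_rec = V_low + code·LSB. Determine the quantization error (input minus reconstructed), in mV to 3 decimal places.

-0.357 mV

LSB = 5/2^12 = 1.221 mV.
Scaled input = 3379.7079 LSBs, so code = 3380.
Reconstructed: 4.1259766 V.
Error = 4.12562 − 4.1259766 = -0.000356563 V = -0.357 mV.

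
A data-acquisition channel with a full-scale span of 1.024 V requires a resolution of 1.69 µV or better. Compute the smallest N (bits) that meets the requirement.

Number of steps required ≥ 1.024 V / 1.69 µV = 605917.16.
Need 2^N ≥ 605917.16; 2^19 = 524288, 2^20 = 1048576.
Minimum N = 20.

20 bits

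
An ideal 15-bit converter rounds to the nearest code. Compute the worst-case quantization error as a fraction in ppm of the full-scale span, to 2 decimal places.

Rounding → worst-case error = ½ LSB = V_FS/2^16, so 1e+06/65536 = 15.2588 ppm of full scale.

15.26 ppm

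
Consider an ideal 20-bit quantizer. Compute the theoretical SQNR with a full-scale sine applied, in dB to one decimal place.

122.2 dB

SNR ≈ 6.02·N + 1.76 dB = 6.02·20 + 1.76 = 122.16 dB.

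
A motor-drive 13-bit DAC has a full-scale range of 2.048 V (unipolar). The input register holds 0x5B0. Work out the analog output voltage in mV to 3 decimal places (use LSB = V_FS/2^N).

364.000 mV

LSB = 2.048 V / 2^13 = 250.00 µV.
Code 0x5B0 = 1456 decimal.
V_out = 0 + 1456 × 0.00025 V = 0.364 V.
= 364.000 mV.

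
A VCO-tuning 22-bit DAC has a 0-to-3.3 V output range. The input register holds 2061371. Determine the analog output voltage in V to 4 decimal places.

1.6218 V

LSB = 3.3 V / 2^22 = 0.79 µV.
V_out = 0 + 2061371 × 7.86781e-07 V = 1.62185 V.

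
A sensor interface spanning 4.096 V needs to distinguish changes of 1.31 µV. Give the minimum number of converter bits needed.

22 bits

Number of steps required ≥ 4.096 V / 1.31 µV = 3126717.56.
Need 2^N ≥ 3126717.56; 2^21 = 2097152, 2^22 = 4194304.
Minimum N = 22.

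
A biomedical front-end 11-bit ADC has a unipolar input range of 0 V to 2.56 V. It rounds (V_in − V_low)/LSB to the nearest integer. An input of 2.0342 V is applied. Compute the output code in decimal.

code 1627

LSB = 2.56 V / 2048 = 1.250 mV.
(V_in − V_low)/LSB = (2.0342 − 0) / 0.00125 = 1627.360.
So the output code is 1627.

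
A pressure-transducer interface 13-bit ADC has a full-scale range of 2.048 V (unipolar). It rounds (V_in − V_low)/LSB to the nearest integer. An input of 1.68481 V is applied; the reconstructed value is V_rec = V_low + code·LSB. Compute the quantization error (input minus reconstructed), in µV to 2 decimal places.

60.00 µV

Step size: 2.048 V ÷ 2^13 = 250.00 µV.
Scaled input = 6739.2400 LSBs, so code = 6739.
V_rec = 0 + 6739·0.00025 = 1.68475 V.
Error = 1.68481 − 1.68475 = 6e-05 V = 60.00 µV.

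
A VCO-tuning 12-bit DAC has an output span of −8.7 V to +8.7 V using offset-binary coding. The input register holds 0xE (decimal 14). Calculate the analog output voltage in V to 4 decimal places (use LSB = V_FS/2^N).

-8.6405 V

LSB = 17.4 V / 2^12 = 4.248 mV.
Code 0xE = 14 decimal.
V_out = (−8.7) + 14 × 0.00424805 V = -8.64053 V.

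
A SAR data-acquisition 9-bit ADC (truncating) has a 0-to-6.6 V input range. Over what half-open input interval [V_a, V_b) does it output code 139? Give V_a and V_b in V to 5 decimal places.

[1.79180 V, 1.80469 V)

LSB = 6.6/2^9 = 12.891 mV.
V_a = V_low + 139·LSB = 1.7918 V; V_b = V_low + 140·LSB = 1.80469 V.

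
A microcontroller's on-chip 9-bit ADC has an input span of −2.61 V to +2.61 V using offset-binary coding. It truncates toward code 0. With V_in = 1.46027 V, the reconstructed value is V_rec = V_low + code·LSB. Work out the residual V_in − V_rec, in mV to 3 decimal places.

2.340 mV

LSB = 5.22/2^9 = 10.195 mV.
(V_in − V_low)/LSB = (1.46027 − (−2.61))/0.0101953 = 399.2295 → code 399 (floor).
Code 399 maps back to (−2.61) + 399×0.0101953 V = 1.4579297 V.
Difference: 0.00234031 V → 2.340 mV.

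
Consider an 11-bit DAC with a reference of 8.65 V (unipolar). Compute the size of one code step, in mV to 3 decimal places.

Full-scale span = 8.65 V.
LSB = 8.65 / 2^11 = 8.65 / 2048 = 0.00422363 V = 4.224 mV.

4.224 mV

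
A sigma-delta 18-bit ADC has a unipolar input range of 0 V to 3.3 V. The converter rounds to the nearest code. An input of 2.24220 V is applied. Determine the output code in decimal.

code 178115

Full-scale span = 3.3 V; LSB = 3.3/2^18 = 12.59 µV.
Input sits at 178114.932 steps above V_low.
round(178114.932) = 178115.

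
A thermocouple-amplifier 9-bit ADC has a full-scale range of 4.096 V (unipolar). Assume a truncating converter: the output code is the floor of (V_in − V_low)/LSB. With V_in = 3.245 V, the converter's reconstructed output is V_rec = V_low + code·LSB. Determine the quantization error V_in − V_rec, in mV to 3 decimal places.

LSB = 4.096/2^9 = 8.000 mV.
(3.245 − 0)/0.008 = 405.6250; ⌊·⌋ gives code 405.
Reconstructed: 3.24 V.
Error = 3.245 − 3.24 = 0.005 V = 5.000 mV.

5.000 mV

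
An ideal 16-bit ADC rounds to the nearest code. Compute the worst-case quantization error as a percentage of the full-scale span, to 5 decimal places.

Rounding → worst-case error = ½ LSB = V_FS/2^17, so 100/131072 = 0.000762939 % of full scale.

0.00076 %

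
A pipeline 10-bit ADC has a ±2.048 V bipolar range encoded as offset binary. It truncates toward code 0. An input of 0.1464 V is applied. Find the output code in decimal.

With 1024 levels over 4.096 V, one step is 4.000 mV.
(0.1464 − (−2.048)) / 0.004 = 548.600 LSBs.
⌊·⌋(548.600) = 548.

code 548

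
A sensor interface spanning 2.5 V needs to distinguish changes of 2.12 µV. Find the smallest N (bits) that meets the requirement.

21 bits

Number of steps required ≥ 2.5 V / 2.12 µV = 1179245.28.
Need 2^N ≥ 1179245.28; 2^20 = 1048576, 2^21 = 2097152.
Minimum N = 21.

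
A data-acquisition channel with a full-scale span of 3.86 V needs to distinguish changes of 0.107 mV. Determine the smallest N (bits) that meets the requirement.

Number of steps required ≥ 3.86 V / 0.107 mV = 36074.77.
Need 2^N ≥ 36074.77; 2^15 = 32768, 2^16 = 65536.
Minimum N = 16.

16 bits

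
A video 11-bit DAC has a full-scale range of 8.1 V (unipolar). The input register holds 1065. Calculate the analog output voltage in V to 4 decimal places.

4.2122 V

LSB = 8.1 V / 2^11 = 3.955 mV.
V_out = 0 + 1065 × 0.00395508 V = 4.21216 V.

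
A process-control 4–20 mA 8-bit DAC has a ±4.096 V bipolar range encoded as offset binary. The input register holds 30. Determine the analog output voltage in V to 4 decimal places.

-3.1360 V

LSB = 8.192 V / 2^8 = 32.000 mV.
V_out = (−4.096) + 30 × 0.032 V = -3.136 V.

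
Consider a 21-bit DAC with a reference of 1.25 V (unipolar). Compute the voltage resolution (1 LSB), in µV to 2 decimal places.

0.60 µV

Full-scale span = 1.25 V.
LSB = 1.25 / 2^21 = 1.25 / 2097152 = 5.96046e-07 V = 0.60 µV.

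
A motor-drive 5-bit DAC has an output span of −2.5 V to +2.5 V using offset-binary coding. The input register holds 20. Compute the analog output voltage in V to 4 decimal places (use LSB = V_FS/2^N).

0.6250 V

LSB = 5 V / 2^5 = 156.250 mV.
V_out = (−2.5) + 20 × 0.15625 V = 0.625 V.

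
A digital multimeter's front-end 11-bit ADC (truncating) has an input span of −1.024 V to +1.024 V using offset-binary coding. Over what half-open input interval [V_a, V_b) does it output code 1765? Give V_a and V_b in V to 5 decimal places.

[0.74100 V, 0.74200 V)

LSB = 2.048/2^11 = 1.000 mV.
V_a = V_low + 1765·LSB = 0.741 V; V_b = V_low + 1766·LSB = 0.742 V.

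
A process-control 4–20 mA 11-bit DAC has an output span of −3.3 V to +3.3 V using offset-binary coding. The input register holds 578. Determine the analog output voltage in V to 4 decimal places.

-1.4373 V

LSB = 6.6 V / 2^11 = 3.223 mV.
V_out = (−3.3) + 578 × 0.00322266 V = -1.4373 V.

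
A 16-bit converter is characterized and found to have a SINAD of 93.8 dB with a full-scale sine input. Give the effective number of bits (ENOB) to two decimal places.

15.29 bits

ENOB = (SINAD − 1.76) / 6.02 = (93.8 − 1.76)/6.02 = 15.289.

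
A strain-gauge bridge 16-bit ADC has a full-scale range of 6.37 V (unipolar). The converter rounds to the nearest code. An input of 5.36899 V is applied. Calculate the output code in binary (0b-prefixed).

code 0b1101011111000101 (decimal 55237)

Full-scale span = 6.37 V; LSB = 6.37/2^16 = 97.20 µV.
(5.36899 − 0) / 9.71985e-05 = 55237.383 LSBs.
So the output code is 55237.
In binary (0b-prefixed): 0b1101011111000101.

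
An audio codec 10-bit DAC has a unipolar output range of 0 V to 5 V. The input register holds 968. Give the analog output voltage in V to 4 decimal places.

4.7266 V

LSB = 5 V / 2^10 = 4.883 mV.
V_out = 0 + 968 × 0.00488281 V = 4.72656 V.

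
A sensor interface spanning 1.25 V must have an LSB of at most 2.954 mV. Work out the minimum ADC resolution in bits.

9 bits

Number of steps required ≥ 1.25 V / 2.954 mV = 423.16.
Need 2^N ≥ 423.16; 2^8 = 256, 2^9 = 512.
Minimum N = 9.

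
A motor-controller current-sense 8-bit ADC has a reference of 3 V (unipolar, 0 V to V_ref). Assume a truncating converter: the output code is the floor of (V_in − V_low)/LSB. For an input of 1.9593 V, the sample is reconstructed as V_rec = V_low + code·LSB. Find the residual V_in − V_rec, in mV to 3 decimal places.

Step size: 3 V ÷ 2^8 = 11.719 mV.
(1.9593 − 0)/0.0117188 = 167.1936; ⌊·⌋ gives code 167.
Reconstructed: 1.9570312 V.
Difference: 0.00226875 V → 2.269 mV.

2.269 mV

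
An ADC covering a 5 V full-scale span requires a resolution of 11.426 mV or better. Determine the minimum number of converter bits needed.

9 bits

Number of steps required ≥ 5 V / 11.426 mV = 437.60.
Need 2^N ≥ 437.60; 2^8 = 256, 2^9 = 512.
Minimum N = 9.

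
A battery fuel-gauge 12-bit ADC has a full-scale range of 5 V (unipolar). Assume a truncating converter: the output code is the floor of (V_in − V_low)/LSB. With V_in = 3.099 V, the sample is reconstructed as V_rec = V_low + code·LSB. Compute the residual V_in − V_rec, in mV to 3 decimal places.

0.855 mV

LSB = 5/2^12 = 1.221 mV.
Scaled input = 2538.7008 LSBs, so code = 2538.
Reconstructed: 3.0981445 V.
V_in − V_rec = 0.000855469 V = 0.855 mV.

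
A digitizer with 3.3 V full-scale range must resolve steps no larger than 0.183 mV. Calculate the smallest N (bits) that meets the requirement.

15 bits

Number of steps required ≥ 3.3 V / 0.183 mV = 18032.79.
Need 2^N ≥ 18032.79; 2^14 = 16384, 2^15 = 32768.
Minimum N = 15.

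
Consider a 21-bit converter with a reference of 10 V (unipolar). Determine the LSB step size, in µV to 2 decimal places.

Full-scale span = 10 V.
LSB = 10 / 2^21 = 10 / 2097152 = 4.76837e-06 V = 4.77 µV.

4.77 µV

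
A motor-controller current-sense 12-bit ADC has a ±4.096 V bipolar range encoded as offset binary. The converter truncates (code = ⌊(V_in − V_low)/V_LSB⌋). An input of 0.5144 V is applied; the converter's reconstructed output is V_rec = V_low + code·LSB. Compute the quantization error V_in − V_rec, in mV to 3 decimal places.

One LSB is 8.192 V / 4096 = 2.000 mV.
Scaled input = 2305.2000 LSBs, so code = 2305.
Code 2305 maps back to (−4.096) + 2305×0.002 V = 0.514 V.
V_in − V_rec = 0.0004 V = 0.400 mV.

0.400 mV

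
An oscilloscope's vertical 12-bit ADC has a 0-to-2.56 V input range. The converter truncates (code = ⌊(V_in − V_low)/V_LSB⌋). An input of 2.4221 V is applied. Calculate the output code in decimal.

code 3875

Full-scale span = 2.56 V; LSB = 2.56/2^12 = 0.625 mV.
(V_in − V_low)/LSB = (2.4221 − 0) / 0.000625 = 3875.360.
So the output code is 3875.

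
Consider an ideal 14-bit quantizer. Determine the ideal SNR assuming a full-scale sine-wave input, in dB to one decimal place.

SNR ≈ 6.02·N + 1.76 dB = 6.02·14 + 1.76 = 86.04 dB.

86.0 dB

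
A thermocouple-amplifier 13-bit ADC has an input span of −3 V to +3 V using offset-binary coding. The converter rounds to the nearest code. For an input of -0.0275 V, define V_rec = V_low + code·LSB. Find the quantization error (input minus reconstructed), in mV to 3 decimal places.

LSB = 6/2^13 = 0.732 mV.
Scaled input = 4058.4533 LSBs, so code = 4058.
Code 4058 maps back to (−3) + 4058×0.000732422 V = -0.027832031 V.
Error = -0.0275 − (−0.027832031) = 0.000332031 V = 0.332 mV.

0.332 mV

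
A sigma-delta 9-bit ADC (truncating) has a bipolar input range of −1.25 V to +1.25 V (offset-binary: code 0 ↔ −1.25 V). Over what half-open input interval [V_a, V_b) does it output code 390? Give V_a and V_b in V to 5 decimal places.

[0.65430 V, 0.65918 V)

LSB = 2.5/2^9 = 4.883 mV.
V_a = V_low + 390·LSB = 0.654297 V; V_b = V_low + 391·LSB = 0.65918 V.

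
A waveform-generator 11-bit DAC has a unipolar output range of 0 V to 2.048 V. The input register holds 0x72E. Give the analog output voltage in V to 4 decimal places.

1.8380 V

LSB = 2.048 V / 2^11 = 1.000 mV.
Code 0x72E = 1838 decimal.
V_out = 0 + 1838 × 0.001 V = 1.838 V.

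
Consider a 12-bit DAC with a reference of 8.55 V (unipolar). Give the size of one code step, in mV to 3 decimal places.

2.087 mV

Full-scale span = 8.55 V.
LSB = 8.55 / 2^12 = 8.55 / 4096 = 0.0020874 V = 2.087 mV.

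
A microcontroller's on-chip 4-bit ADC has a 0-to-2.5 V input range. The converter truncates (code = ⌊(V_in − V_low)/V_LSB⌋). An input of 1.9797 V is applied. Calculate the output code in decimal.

LSB = 2.5 V / 16 = 156.250 mV.
(V_in − V_low)/LSB = (1.9797 − 0) / 0.15625 = 12.670.
⌊·⌋(12.670) = 12.

code 12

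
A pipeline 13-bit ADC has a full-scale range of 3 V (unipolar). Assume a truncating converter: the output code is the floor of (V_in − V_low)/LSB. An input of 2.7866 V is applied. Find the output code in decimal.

code 7609

LSB = 3 V / 8192 = 366.21 µV.
Input sits at 7609.276 steps above V_low.
Floor → code 7609.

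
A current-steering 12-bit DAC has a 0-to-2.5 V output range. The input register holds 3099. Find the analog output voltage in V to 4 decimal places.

LSB = 2.5 V / 2^12 = 0.610 mV.
V_out = 0 + 3099 × 0.000610352 V = 1.89148 V.

1.8915 V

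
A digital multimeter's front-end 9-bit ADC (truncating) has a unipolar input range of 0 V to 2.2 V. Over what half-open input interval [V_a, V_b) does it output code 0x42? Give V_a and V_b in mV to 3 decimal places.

LSB = 2.2/2^9 = 4.297 mV.
Code 0x42 = 66 decimal.
V_a = V_low + 66·LSB = 0.283594 V; V_b = V_low + 67·LSB = 0.287891 V.

[283.594 mV, 287.891 mV)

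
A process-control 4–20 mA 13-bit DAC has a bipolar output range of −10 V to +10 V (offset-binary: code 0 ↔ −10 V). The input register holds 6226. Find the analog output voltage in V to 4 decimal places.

5.2002 V

LSB = 20 V / 2^13 = 2.441 mV.
V_out = (−10) + 6226 × 0.00244141 V = 5.2002 V.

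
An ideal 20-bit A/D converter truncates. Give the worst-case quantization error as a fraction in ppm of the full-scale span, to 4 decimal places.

Truncating → worst-case error = 1 LSB = V_FS/2^20, so 1e+06/1048576 = 0.953674 ppm of full scale.

0.9537 ppm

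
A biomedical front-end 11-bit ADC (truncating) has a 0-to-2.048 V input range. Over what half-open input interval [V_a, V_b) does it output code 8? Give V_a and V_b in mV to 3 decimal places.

[8.000 mV, 9.000 mV)

LSB = 2.048/2^11 = 1.000 mV.
V_a = V_low + 8·LSB = 0.008 V; V_b = V_low + 9·LSB = 0.009 V.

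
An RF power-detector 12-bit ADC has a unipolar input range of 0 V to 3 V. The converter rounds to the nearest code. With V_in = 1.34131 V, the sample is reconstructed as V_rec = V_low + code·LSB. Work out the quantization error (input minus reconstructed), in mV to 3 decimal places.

0.246 mV

LSB = 3/2^12 = 0.732 mV.
(V_in − V_low)/LSB = (1.34131 − 0)/0.000732422 = 1831.3353 → code 1831 (round).
V_rec = 0 + 1831·0.000732422 = 1.3410645 V.
Difference: 0.000245547 V → 0.246 mV.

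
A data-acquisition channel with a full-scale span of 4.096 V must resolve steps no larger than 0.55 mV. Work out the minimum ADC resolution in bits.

Number of steps required ≥ 4.096 V / 0.55 mV = 7447.27.
Need 2^N ≥ 7447.27; 2^12 = 4096, 2^13 = 8192.
Minimum N = 13.

13 bits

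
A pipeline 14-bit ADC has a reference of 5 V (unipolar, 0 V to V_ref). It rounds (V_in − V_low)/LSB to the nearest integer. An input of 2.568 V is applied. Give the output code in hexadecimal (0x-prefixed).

code 0x20DF (decimal 8415)

Full-scale span = 5 V; LSB = 5/2^14 = 305.18 µV.
(V_in − V_low)/LSB = (2.568 − 0) / 0.000305176 = 8414.822.
So the output code is 8415.
In hexadecimal (0x-prefixed): 0x20DF.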